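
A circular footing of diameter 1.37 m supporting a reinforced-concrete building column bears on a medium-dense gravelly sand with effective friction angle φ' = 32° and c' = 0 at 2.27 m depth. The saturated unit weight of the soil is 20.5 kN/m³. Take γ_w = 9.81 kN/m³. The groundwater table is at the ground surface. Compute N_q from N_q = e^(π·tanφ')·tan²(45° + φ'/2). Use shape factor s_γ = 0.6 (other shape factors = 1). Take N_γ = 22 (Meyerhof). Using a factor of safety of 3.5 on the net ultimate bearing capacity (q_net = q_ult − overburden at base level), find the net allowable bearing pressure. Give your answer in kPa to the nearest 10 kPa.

q_all(net) ≈ 180 kPa

N_q = e^(π·tan32°)·tan²(61°) = 23.18.
γ' = 20.5 − 9.81 = 10.69 kN/m³ (submerged throughout). q = 10.69 × 2.27 = 24.266 kPa; the same γ' applies in the ½γBN_γ term.
q·N_q = 24.266 × 23.177 = 562.41 kPa
0.5·γ·B·N_γ·s_γ = 0.5 × 10.69 × 1.37 × 22 × 0.6 = 96.659 kPa
q_ult = 562.41 + 96.659 = 659.07 kPa.
q_net = 659.07 − 24.266 = 634.81 kPa.
q_all(net) = 634.81 / 3.5 = 181.37 kPa.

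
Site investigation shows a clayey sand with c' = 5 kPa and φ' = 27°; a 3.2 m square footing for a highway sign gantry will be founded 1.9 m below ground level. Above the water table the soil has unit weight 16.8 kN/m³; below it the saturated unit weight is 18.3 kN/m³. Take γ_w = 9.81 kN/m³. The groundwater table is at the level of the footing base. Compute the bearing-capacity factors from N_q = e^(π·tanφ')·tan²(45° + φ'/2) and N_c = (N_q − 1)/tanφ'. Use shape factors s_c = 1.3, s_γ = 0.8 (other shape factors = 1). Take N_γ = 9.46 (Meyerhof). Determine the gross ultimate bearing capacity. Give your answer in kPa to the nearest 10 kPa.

q_ult ≈ 680 kPa

tan27° = 0.5095, so N_q = e^(π×0.5095)·tan²(58.5°) = 4.957 × 2.663 = 13.2.
N_c = (13.2 − 1)/tan27° = 23.94.
q = γ·D_f = 16.8 × 1.9 = 31.92 kPa.
For the ½γBN_γ term take γ' = 18.3 − 9.81 = 8.49 kN/m³ (soil below base is submerged).
c·N_c·s_c = 5 × 23.942 × 1.3 = 155.62 kPa
q·N_q = 31.92 × 13.199 = 421.32 kPa
0.5·γ·B·N_γ·s_γ = 0.5 × 8.49 × 3.2 × 9.46 × 0.8 = 102.8 kPa
q_ult = 155.62 + 421.32 + 102.8 = 679.74 kPa.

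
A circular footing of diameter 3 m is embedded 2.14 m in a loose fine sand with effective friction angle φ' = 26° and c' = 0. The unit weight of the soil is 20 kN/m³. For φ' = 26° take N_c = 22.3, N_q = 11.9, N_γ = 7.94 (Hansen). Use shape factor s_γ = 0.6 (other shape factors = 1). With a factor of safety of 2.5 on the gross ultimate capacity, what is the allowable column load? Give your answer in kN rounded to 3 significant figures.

q = γ·D_f = 20 × 2.14 = 42.8 kPa.
q·N_q = 42.8 × 11.9 = 509.32 kPa
0.5·γ·B·N_γ·s_γ = 0.5 × 20 × 3 × 7.94 × 0.6 = 142.92 kPa
q_ult = 509.32 + 142.92 = 652.24 kPa.
Gross allowable pressure q_all = 652.24 / 2.5 = 260.9 kPa.
Footing area = 7.0686 m², so allowable column load = 260.9 × 7.0686 = 1844.2 kN.

P_all ≈ 1840 kN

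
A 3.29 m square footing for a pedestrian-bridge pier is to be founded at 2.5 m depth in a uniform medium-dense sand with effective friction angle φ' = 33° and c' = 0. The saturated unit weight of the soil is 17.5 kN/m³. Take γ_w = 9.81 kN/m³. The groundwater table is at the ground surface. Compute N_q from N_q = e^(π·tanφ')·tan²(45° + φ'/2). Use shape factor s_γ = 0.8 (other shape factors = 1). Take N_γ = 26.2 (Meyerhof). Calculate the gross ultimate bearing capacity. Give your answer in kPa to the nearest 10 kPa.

q_ult ≈ 770 kPa

tan33° = 0.6494, so N_q = e^(π×0.6494)·tan²(61.5°) = 7.692 × 3.392 = 26.09.
Water table at ground surface, so effective unit weight γ' = 17.5 − 9.81 = 7.69 kN/m³ is used throughout; overburden q = 7.69 × 2.5 = 19.225 kPa; the same γ' applies in the ½γBN_γ term.
Surcharge term q·N_q = 19.225 × 26.092 = 501.62 kPa; self-weight term 0.5·γ·B·N_γ·s_γ = 0.5 × 7.69 × 3.29 × 26.2 × 0.8 = 265.15 kPa.
q_ult = 501.62 + 265.15 = 766.76 kPa.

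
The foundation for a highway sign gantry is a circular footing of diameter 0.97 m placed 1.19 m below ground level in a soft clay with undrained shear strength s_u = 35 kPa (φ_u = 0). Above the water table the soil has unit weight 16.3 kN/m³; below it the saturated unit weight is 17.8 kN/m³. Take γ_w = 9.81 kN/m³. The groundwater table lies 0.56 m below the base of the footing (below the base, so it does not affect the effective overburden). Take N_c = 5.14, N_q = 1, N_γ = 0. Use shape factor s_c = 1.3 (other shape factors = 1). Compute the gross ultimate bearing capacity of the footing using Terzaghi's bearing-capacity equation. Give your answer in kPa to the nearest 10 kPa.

Overburden at base level: q = 16.3 × 1.19 = 19.397 kPa.
Cohesion term c·N_c·s_c = 35 × 5.14 × 1.3 = 233.87 kPa; surcharge term q·N_q = 19.397 × 1 = 19.397 kPa.
q_ult = 233.87 + 19.397 = 253.27 kPa.

q_ult ≈ 250 kPa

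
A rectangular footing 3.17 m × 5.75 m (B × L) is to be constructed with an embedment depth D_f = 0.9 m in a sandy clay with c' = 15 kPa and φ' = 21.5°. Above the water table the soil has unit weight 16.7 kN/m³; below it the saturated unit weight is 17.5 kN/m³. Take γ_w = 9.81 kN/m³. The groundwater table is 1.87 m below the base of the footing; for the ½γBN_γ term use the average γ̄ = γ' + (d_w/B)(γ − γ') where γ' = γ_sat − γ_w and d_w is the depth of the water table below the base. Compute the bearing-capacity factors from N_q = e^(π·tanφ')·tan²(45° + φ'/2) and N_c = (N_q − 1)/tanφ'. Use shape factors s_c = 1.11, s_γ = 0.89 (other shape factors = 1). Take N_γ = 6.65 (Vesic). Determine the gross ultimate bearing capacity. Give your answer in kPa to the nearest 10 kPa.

q_ult ≈ 510 kPa

tan21.5° = 0.3939, so N_q = e^(π×0.3939)·tan²(55.75°) = 3.447 × 2.157 = 7.44.
N_c = (7.44 − 1)/tan21.5° = 16.34.
Overburden at base level: q = 16.7 × 0.9 = 15.03 kPa.
The water table is 1.87 m below the base (< B = 3.17 m), so the ½γBN_γ term uses γ̄ = γ' + (d_w/B)(γ − γ') = 7.69 + (1.87/3.17)(16.7 − 7.69) = 13.005 kN/m³.
Cohesion term c·N_c·s_c = 15 × 16.337 × 1.11 = 272.02 kPa; surcharge term q·N_q = 15.03 × 7.4354 = 111.75 kPa; self-weight term 0.5·γ·B·N_γ·s_γ = 0.5 × 13.005 × 3.17 × 6.65 × 0.89 = 122 kPa.
q_ult = 272.02 + 111.75 + 122 = 505.77 kPa.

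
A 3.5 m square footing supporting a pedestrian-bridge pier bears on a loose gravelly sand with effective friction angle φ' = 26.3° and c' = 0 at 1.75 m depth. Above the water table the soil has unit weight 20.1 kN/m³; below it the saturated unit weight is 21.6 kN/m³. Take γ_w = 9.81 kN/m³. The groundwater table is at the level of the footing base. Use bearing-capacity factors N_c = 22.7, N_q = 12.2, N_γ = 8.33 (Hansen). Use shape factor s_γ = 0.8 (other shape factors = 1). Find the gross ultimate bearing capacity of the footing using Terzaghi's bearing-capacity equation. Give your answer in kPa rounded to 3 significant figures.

q_ult ≈ 567 kPa

Overburden at base level: q = 20.1 × 1.75 = 35.175 kPa.
Below the base the soil is submerged, so the ½γBN_γ term uses γ' = 21.6 − 9.81 = 11.79 kN/m³.
Surcharge term q·N_q = 35.175 × 12.2 = 429.14 kPa; self-weight term 0.5·γ·B·N_γ·s_γ = 0.5 × 11.79 × 3.5 × 8.33 × 0.8 = 137.49 kPa.
q_ult = 429.14 + 137.49 = 566.63 kPa.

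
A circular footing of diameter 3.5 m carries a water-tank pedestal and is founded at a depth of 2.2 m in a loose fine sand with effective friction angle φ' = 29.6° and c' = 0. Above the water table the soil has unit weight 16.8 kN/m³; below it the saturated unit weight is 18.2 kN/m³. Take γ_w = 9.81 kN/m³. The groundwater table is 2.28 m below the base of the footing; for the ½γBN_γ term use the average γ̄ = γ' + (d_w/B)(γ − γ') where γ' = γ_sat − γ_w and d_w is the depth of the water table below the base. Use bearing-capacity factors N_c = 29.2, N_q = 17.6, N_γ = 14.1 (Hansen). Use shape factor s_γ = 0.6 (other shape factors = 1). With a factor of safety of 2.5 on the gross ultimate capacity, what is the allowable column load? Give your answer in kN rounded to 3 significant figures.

P_all ≈ 3290 kN

Effective surcharge at the founding depth q = γ·D_f = 16.8 × 2.2 = 36.96 kPa.
With d_w = 2.28 m < B, γ̄ = 8.39 + (2.28/3.5) × (16.8 − 8.39) = 13.869 kN/m³.
q_ult = q·N_q + 0.5·γ·B·N_γ·s_γ
     = 36.96 × 17.6 + 0.5 × 13.869 × 3.5 × 14.1 × 0.6
     = 650.5 + 205.32 = 855.82 kPa.
Gross allowable pressure q_all = 855.82 / 2.5 = 342.33 kPa.
Footing area = 9.6211 m², so allowable column load = 342.33 × 9.6211 = 3293.6 kN.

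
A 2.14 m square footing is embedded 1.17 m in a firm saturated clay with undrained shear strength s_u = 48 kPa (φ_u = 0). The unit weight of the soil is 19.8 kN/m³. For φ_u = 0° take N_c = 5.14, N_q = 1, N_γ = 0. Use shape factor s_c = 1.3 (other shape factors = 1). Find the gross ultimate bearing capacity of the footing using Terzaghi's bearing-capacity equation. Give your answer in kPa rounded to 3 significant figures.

q_ult ≈ 344 kPa

Overburden at base level: q = 19.8 × 1.17 = 23.166 kPa.
Cohesion term c·N_c·s_c = 48 × 5.14 × 1.3 = 320.74 kPa; surcharge term q·N_q = 23.166 × 1 = 23.166 kPa.
q_ult = 320.74 + 23.166 = 343.9 kPa.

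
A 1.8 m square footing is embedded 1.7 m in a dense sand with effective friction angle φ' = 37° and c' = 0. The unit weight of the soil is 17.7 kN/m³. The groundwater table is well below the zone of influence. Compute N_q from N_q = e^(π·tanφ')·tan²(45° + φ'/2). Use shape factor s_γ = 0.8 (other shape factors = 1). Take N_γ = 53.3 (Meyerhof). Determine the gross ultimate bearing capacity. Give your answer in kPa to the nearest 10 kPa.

q_ult ≈ 1970 kPa

tan37° = 0.7536, so N_q = e^(π×0.7536)·tan²(63.5°) = 10.669 × 4.023 = 42.92.
q = γ·D_f = 17.7 × 1.7 = 30.09 kPa.
q·N_q = 30.09 × 42.92 = 1291.5 kPa
0.5·γ·B·N_γ·s_γ = 0.5 × 17.7 × 1.8 × 53.3 × 0.8 = 679.26 kPa
q_ult = 1291.5 + 679.26 = 1970.7 kPa.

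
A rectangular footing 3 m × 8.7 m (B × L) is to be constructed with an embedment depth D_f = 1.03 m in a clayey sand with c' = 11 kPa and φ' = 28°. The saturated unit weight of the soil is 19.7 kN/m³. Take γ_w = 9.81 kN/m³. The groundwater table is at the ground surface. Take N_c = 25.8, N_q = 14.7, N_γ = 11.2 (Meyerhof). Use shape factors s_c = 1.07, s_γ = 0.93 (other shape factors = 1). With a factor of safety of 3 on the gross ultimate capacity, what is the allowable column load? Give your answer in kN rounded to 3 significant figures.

P_all ≈ 5290 kN

With the water table at the surface the whole profile is submerged: γ' = 19.7 − 9.81 = 9.89 kN/m³, so q = γ'·D_f = 10.187 kPa; the same γ' applies in the ½γBN_γ term.
q_ult = c·N_c·s_c + q·N_q + 0.5·γ·B·N_γ·s_γ
     = 11 × 25.8 × 1.07 + 10.187 × 14.7 + 0.5 × 9.89 × 3 × 11.2 × 0.93
     = 303.67 + 149.74 + 154.52 = 607.93 kPa.
Gross allowable pressure q_all = 607.93 / 3 = 202.64 kPa.
Footing area = 26.1 m², so allowable column load = 202.64 × 26.1 = 5289 kN.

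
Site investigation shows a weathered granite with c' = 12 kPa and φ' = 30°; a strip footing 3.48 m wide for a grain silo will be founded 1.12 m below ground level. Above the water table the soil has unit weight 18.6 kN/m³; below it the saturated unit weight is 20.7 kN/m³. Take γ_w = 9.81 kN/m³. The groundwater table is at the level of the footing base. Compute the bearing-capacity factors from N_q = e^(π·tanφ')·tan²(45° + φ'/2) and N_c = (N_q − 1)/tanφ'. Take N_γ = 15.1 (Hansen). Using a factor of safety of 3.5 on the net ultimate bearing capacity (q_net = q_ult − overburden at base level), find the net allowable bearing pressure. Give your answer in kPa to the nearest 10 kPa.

q_all(net) ≈ 290 kPa

N_q = e^(π·tan30°)·tan²(60°) = 18.4; N_c = (N_q − 1)/tanφ' = 30.14.
Effective surcharge at the founding depth q = γ·D_f = 18.6 × 1.12 = 20.832 kPa.
The water table coincides with the base, so in the self-weight term γ → γ' = 10.89 kN/m³.
q_ult = c·N_c + q·N_q + 0.5·γ·B·N_γ
     = 12 × 30.14 + 20.832 × 18.401 + 0.5 × 10.89 × 3.48 × 15.1
     = 361.68 + 383.33 + 286.12 = 1031.1 kPa.
q_net = 1031.1 − 20.832 = 1010.3 kPa.
q_all(net) = 1010.3 / 3.5 = 288.66 kPa.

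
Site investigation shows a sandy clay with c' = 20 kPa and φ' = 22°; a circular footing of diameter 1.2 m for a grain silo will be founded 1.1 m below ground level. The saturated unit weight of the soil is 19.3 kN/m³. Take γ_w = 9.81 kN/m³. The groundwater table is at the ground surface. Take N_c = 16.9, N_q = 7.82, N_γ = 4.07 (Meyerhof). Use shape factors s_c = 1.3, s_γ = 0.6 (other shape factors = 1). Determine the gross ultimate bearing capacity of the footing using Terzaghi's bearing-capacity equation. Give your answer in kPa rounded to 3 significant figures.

Water table at ground surface, so effective unit weight γ' = 19.3 − 9.81 = 9.49 kN/m³ is used throughout; overburden q = 9.49 × 1.1 = 10.439 kPa; the same γ' applies in the ½γBN_γ term.
Cohesion term c·N_c·s_c = 20 × 16.9 × 1.3 = 439.4 kPa; surcharge term q·N_q = 10.439 × 7.82 = 81.633 kPa; self-weight term 0.5·γ·B·N_γ·s_γ = 0.5 × 9.49 × 1.2 × 4.07 × 0.6 = 13.905 kPa.
q_ult = 439.4 + 81.633 + 13.905 = 534.94 kPa.

q_ult ≈ 535 kPa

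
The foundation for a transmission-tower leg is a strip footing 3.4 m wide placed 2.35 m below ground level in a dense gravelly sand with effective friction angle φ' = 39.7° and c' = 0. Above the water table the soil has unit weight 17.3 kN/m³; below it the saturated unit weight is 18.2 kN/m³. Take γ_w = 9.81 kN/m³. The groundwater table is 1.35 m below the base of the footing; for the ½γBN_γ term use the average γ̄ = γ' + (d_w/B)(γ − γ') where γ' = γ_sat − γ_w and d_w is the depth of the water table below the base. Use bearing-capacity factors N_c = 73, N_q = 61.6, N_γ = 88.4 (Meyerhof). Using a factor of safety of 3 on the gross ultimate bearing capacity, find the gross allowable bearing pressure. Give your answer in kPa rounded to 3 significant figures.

Effective surcharge at the founding depth q = γ·D_f = 17.3 × 2.35 = 40.655 kPa.
With d_w = 1.35 m < B, γ̄ = 8.39 + (1.35/3.4) × (17.3 − 8.39) = 11.928 kN/m³.
q_ult = q·N_q + 0.5·γ·B·N_γ
     = 40.655 × 61.6 + 0.5 × 11.928 × 3.4 × 88.4
     = 2504.3 + 1792.5 = 4296.9 kPa.
q_all = 4296.9 / 3 = 1432.3 kPa.

q_all ≈ 1430 kPa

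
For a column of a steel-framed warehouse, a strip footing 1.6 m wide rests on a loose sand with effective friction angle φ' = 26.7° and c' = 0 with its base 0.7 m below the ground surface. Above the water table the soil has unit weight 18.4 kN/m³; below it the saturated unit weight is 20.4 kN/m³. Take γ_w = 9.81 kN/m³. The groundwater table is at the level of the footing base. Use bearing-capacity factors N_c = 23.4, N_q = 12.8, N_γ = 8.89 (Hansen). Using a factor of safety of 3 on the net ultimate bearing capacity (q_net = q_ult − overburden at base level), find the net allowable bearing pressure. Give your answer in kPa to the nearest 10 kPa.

q_all(net) ≈ 80 kPa

q = γ·D_f = 18.4 × 0.7 = 12.88 kPa.
For the ½γBN_γ term take γ' = 20.4 − 9.81 = 10.59 kN/m³ (soil below base is submerged).
q·N_q = 12.88 × 12.8 = 164.86 kPa
0.5·γ·B·N_γ = 0.5 × 10.59 × 1.6 × 8.89 = 75.316 kPa
q_ult = 164.86 + 75.316 = 240.18 kPa.
q_net = 240.18 − 12.88 = 227.3 kPa.
q_all(net) = 227.3 / 3 = 75.767 kPa.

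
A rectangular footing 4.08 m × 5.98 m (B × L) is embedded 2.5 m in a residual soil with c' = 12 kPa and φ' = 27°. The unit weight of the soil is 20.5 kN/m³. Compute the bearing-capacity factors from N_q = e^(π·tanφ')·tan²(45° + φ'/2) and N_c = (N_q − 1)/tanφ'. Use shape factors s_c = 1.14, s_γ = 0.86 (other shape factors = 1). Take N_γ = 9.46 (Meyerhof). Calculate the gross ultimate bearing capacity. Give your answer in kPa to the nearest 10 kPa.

q_ult ≈ 1340 kPa

tan27° = 0.5095, so N_q = e^(π×0.5095)·tan²(58.5°) = 4.957 × 2.663 = 13.2.
N_c = (13.2 − 1)/tan27° = 23.94.
q = γ·D_f = 20.5 × 2.5 = 51.25 kPa.
c·N_c·s_c = 12 × 23.942 × 1.14 = 327.53 kPa
q·N_q = 51.25 × 13.199 = 676.46 kPa
0.5·γ·B·N_γ·s_γ = 0.5 × 20.5 × 4.08 × 9.46 × 0.86 = 340.23 kPa
q_ult = 327.53 + 676.46 + 340.23 = 1344.2 kPa.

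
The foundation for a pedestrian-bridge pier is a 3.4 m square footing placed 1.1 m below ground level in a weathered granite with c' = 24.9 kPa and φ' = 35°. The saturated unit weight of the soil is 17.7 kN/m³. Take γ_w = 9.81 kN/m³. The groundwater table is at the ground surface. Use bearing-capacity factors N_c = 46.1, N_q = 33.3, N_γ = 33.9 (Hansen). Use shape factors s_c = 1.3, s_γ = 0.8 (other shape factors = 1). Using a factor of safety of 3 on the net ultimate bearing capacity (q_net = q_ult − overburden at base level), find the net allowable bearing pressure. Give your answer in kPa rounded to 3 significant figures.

q_all(net) ≈ 712 kPa

Water table at ground surface, so effective unit weight γ' = 17.7 − 9.81 = 7.89 kN/m³ is used throughout; overburden q = 7.89 × 1.1 = 8.679 kPa; the same γ' applies in the ½γBN_γ term.
Cohesion term c·N_c·s_c = 24.9 × 46.1 × 1.3 = 1492.3 kPa; surcharge term q·N_q = 8.679 × 33.3 = 289.01 kPa; self-weight term 0.5·γ·B·N_γ·s_γ = 0.5 × 7.89 × 3.4 × 33.9 × 0.8 = 363.76 kPa.
q_ult = 1492.3 + 289.01 + 363.76 = 2145 kPa.
q_net = 2145 − 8.679 = 2136.3 kPa.
q_all(net) = 2136.3 / 3 = 712.12 kPa.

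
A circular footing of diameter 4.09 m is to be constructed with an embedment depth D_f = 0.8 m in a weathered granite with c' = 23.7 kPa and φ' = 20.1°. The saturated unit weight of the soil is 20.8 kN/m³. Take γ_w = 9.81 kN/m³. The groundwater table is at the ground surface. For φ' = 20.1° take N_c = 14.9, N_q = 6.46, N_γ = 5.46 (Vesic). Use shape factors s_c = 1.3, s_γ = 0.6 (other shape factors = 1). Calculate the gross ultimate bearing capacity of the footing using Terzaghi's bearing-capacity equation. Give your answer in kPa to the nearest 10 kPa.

Water table at ground surface, so effective unit weight γ' = 20.8 − 9.81 = 10.99 kN/m³ is used throughout; overburden q = 10.99 × 0.8 = 8.792 kPa; the same γ' applies in the ½γBN_γ term.
Cohesion term c·N_c·s_c = 23.7 × 14.9 × 1.3 = 459.07 kPa; surcharge term q·N_q = 8.792 × 6.46 = 56.796 kPa; self-weight term 0.5·γ·B·N_γ·s_γ = 0.5 × 10.99 × 4.09 × 5.46 × 0.6 = 73.627 kPa.
q_ult = 459.07 + 56.796 + 73.627 = 589.49 kPa.

q_ult ≈ 590 kPa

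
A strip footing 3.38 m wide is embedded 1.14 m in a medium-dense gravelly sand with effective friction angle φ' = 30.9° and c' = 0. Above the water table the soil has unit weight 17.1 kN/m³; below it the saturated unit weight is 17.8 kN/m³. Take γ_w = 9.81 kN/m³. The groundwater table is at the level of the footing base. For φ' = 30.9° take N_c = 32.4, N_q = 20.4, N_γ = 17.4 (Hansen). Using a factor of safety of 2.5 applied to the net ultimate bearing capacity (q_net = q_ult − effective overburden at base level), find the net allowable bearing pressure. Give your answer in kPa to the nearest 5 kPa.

Overburden at base level: q = 17.1 × 1.14 = 19.494 kPa.
Below the base the soil is submerged, so the ½γBN_γ term uses γ' = 17.8 − 9.81 = 7.99 kN/m³.
Surcharge term q·N_q = 19.494 × 20.4 = 397.68 kPa; self-weight term 0.5·γ·B·N_γ = 0.5 × 7.99 × 3.38 × 17.4 = 234.95 kPa.
q_ult = 397.68 + 234.95 = 632.63 kPa.
Net ultimate: q_net = 632.63 − 19.494 = 613.14 kPa.
q_all(net) = 613.14 / 2.5 = 245.26 kPa.

q_all(net) ≈ 245 kPa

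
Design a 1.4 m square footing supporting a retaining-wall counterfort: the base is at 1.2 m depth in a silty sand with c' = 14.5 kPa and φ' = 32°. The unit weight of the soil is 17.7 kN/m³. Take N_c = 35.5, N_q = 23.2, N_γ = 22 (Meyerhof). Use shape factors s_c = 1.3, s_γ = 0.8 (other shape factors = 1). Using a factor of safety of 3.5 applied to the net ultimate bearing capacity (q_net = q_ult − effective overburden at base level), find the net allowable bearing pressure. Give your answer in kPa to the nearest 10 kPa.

Effective surcharge at the founding depth q = γ·D_f = 17.7 × 1.2 = 21.24 kPa.
q_ult = c·N_c·s_c + q·N_q + 0.5·γ·B·N_γ·s_γ
     = 14.5 × 35.5 × 1.3 + 21.24 × 23.2 + 0.5 × 17.7 × 1.4 × 22 × 0.8
     = 669.18 + 492.77 + 218.06 = 1380 kPa.
Net ultimate: q_net = 1380 − 21.24 = 1358.8 kPa.
q_all(net) = 1358.8 / 3.5 = 388.22 kPa.

q_all(net) ≈ 390 kPa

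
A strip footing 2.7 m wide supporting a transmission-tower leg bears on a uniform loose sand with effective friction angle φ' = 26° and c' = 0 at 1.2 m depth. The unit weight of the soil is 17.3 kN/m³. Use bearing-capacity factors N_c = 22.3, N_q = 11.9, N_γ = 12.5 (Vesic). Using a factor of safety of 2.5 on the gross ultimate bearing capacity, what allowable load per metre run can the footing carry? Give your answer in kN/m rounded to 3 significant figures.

q = γ·D_f = 17.3 × 1.2 = 20.76 kPa.
q·N_q = 20.76 × 11.9 = 247.04 kPa
0.5·γ·B·N_γ = 0.5 × 17.3 × 2.7 × 12.5 = 291.94 kPa
q_ult = 247.04 + 291.94 = 538.98 kPa.
Gross allowable pressure q_all = 538.98 / 2.5 = 215.59 kPa.
Allowable wall load = q_all × B = 215.59 × 2.7 = 582.1 kN per metre run.

≈ 582 kN/m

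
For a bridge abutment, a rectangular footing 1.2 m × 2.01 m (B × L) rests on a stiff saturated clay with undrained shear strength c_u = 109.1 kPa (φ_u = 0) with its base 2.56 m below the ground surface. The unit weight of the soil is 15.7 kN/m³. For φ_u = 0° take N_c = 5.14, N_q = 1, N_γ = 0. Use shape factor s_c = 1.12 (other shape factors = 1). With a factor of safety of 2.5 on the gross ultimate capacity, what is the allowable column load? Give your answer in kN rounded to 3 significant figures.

Effective surcharge at the founding depth q = γ·D_f = 15.7 × 2.56 = 40.192 kPa.
q_ult = c·N_c·s_c + q·N_q
     = 109.1 × 5.14 × 1.12 + 40.192 × 1
     = 628.07 + 40.192 = 668.26 kPa.
Gross allowable pressure q_all = 668.26 / 2.5 = 267.3 kPa.
Footing area = 2.412 m², so allowable column load = 267.3 × 2.412 = 644.74 kN.

P_all ≈ 645 kN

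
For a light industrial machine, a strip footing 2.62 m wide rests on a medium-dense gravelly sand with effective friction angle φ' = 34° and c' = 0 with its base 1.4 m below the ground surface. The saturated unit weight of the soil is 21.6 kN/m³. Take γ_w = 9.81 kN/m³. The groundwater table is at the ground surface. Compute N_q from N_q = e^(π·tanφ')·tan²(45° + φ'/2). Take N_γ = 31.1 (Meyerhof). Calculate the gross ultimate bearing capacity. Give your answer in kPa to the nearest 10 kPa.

tan34° = 0.6745, so N_q = e^(π×0.6745)·tan²(62°) = 8.323 × 3.537 = 29.44.
Water table at ground surface, so effective unit weight γ' = 21.6 − 9.81 = 11.79 kN/m³ is used throughout; overburden q = 11.79 × 1.4 = 16.506 kPa; the same γ' applies in the ½γBN_γ term.
Surcharge term q·N_q = 16.506 × 29.44 = 485.93 kPa; self-weight term 0.5·γ·B·N_γ = 0.5 × 11.79 × 2.62 × 31.1 = 480.34 kPa.
q_ult = 485.93 + 480.34 = 966.27 kPa.

q_ult ≈ 970 kPa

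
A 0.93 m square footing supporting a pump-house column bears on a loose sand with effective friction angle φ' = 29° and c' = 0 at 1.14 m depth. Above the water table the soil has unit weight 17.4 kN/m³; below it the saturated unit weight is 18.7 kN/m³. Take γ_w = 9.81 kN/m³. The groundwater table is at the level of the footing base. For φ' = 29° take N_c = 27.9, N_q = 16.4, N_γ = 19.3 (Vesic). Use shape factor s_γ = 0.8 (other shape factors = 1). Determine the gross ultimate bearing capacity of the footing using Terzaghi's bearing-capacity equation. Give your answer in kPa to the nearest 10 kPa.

q_ult ≈ 390 kPa

Overburden at base level: q = 17.4 × 1.14 = 19.836 kPa.
Below the base the soil is submerged, so the ½γBN_γ term uses γ' = 18.7 − 9.81 = 8.89 kN/m³.
Surcharge term q·N_q = 19.836 × 16.4 = 325.31 kPa; self-weight term 0.5·γ·B·N_γ·s_γ = 0.5 × 8.89 × 0.93 × 19.3 × 0.8 = 63.827 kPa.
q_ult = 325.31 + 63.827 = 389.14 kPa.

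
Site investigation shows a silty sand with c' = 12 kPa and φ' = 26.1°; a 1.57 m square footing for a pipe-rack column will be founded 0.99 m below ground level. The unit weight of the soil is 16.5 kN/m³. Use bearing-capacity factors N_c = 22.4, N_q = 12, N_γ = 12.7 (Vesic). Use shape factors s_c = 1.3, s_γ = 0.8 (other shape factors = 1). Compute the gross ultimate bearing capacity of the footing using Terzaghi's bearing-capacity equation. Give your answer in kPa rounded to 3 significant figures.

q_ult ≈ 677 kPa

q = γ·D_f = 16.5 × 0.99 = 16.335 kPa.
c·N_c·s_c = 12 × 22.4 × 1.3 = 349.44 kPa
q·N_q = 16.335 × 12 = 196.02 kPa
0.5·γ·B·N_γ·s_γ = 0.5 × 16.5 × 1.57 × 12.7 × 0.8 = 131.6 kPa
q_ult = 349.44 + 196.02 + 131.6 = 677.06 kPa.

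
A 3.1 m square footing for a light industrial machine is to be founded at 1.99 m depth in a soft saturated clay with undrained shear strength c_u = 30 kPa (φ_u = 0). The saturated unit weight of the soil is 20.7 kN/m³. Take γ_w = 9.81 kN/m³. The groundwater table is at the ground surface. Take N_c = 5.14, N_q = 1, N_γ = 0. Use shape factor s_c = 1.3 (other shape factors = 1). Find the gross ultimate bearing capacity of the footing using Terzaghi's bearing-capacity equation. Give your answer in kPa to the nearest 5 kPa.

γ' = 20.7 − 9.81 = 10.89 kN/m³ (submerged throughout). q = 10.89 × 1.99 = 21.671 kPa.
c·N_c·s_c = 30 × 5.14 × 1.3 = 200.46 kPa
q·N_q = 21.671 × 1 = 21.671 kPa
q_ult = 200.46 + 21.671 = 222.13 kPa.

q_ult ≈ 220 kPa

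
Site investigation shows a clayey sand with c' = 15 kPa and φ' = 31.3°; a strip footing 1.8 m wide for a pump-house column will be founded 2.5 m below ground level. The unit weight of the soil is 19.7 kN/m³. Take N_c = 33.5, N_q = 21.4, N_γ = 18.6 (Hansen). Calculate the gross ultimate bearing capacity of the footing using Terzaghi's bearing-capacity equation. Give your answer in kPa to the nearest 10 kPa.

Effective surcharge at the founding depth q = γ·D_f = 19.7 × 2.5 = 49.25 kPa.
q_ult = c·N_c + q·N_q + 0.5·γ·B·N_γ
     = 15 × 33.5 + 49.25 × 21.4 + 0.5 × 19.7 × 1.8 × 18.6
     = 502.5 + 1053.9 + 329.78 = 1886.2 kPa.

q_ult ≈ 1890 kPa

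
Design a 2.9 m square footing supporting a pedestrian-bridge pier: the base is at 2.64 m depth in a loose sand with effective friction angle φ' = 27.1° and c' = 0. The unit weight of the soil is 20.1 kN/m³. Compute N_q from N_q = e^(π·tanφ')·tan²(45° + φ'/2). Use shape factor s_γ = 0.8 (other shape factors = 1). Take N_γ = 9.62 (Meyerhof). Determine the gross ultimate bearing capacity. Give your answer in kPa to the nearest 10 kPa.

tan27.1° = 0.5117, so N_q = e^(π×0.5117)·tan²(58.55°) = 4.991 × 2.673 = 13.34.
q = γ·D_f = 20.1 × 2.64 = 53.064 kPa.
q·N_q = 53.064 × 13.343 = 708.03 kPa
0.5·γ·B·N_γ·s_γ = 0.5 × 20.1 × 2.9 × 9.62 × 0.8 = 224.3 kPa
q_ult = 708.03 + 224.3 = 932.33 kPa.

q_ult ≈ 930 kPa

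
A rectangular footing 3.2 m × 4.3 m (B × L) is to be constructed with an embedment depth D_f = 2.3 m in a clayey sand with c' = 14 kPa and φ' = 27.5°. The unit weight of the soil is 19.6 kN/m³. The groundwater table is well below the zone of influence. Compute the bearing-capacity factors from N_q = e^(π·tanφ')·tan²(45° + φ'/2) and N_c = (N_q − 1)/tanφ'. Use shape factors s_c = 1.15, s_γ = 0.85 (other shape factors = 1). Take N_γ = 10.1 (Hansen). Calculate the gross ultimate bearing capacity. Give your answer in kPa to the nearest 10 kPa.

tan27.5° = 0.5206, so N_q = e^(π×0.5206)·tan²(58.75°) = 5.132 × 2.716 = 13.94.
N_c = (13.94 − 1)/tan27.5° = 24.85.
q = γ·D_f = 19.6 × 2.3 = 45.08 kPa.
c·N_c·s_c = 14 × 24.85 × 1.15 = 400.08 kPa
q·N_q = 45.08 × 13.936 = 628.23 kPa
0.5·γ·B·N_γ·s_γ = 0.5 × 19.6 × 3.2 × 10.1 × 0.85 = 269.23 kPa
q_ult = 400.08 + 628.23 + 269.23 = 1297.5 kPa.

q_ult ≈ 1300 kPa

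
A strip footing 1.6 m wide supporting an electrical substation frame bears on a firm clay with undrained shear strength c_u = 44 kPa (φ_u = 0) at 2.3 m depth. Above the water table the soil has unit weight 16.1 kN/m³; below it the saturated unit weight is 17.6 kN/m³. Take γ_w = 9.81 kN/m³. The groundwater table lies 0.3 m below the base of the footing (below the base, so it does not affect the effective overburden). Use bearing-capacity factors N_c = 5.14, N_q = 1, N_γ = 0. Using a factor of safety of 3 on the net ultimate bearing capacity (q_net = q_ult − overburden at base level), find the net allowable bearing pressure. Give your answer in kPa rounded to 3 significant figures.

q_all(net) ≈ 75.4 kPa

q = γ·D_f = 16.1 × 2.3 = 37.03 kPa.
c·N_c = 44 × 5.14 = 226.16 kPa
q·N_q = 37.03 × 1 = 37.03 kPa
q_ult = 226.16 + 37.03 = 263.19 kPa.
q_net = 263.19 − 37.03 = 226.16 kPa.
q_all(net) = 226.16 / 3 = 75.387 kPa.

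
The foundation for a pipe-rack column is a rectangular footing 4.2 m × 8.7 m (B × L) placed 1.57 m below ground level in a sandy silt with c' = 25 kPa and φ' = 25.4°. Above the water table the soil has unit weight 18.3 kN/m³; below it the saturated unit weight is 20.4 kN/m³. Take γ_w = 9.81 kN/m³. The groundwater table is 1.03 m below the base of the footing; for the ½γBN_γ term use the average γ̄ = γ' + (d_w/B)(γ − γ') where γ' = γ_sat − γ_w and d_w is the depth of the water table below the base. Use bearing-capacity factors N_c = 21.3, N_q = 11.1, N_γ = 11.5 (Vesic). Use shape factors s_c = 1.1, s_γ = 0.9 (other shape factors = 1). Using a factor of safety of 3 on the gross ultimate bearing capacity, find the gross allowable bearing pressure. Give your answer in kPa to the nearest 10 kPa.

q_all ≈ 390 kPa

Effective surcharge at the founding depth q = γ·D_f = 18.3 × 1.57 = 28.731 kPa.
With d_w = 1.03 m < B, γ̄ = 10.59 + (1.03/4.2) × (18.3 − 10.59) = 12.481 kN/m³.
q_ult = c·N_c·s_c + q·N_q + 0.5·γ·B·N_γ·s_γ
     = 25 × 21.3 × 1.1 + 28.731 × 11.1 + 0.5 × 12.481 × 4.2 × 11.5 × 0.9
     = 585.75 + 318.91 + 271.27 = 1175.9 kPa.
q_all = 1175.9 / 3 = 391.98 kPa.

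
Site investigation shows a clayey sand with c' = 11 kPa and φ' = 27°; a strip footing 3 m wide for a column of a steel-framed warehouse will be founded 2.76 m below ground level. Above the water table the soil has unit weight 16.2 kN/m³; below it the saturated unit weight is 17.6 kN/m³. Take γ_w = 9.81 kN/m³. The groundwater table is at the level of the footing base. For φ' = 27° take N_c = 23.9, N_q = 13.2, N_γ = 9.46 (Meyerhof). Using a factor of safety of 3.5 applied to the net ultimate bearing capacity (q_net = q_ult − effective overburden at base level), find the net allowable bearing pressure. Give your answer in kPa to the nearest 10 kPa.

q = γ·D_f = 16.2 × 2.76 = 44.712 kPa.
For the ½γBN_γ term take γ' = 17.6 − 9.81 = 7.79 kN/m³ (soil below base is submerged).
c·N_c = 11 × 23.9 = 262.9 kPa
q·N_q = 44.712 × 13.2 = 590.2 kPa
0.5·γ·B·N_γ = 0.5 × 7.79 × 3 × 9.46 = 110.54 kPa
q_ult = 262.9 + 590.2 + 110.54 = 963.64 kPa.
Net ultimate: q_net = 963.64 − 44.712 = 918.93 kPa.
q_all(net) = 918.93 / 3.5 = 262.55 kPa.

q_all(net) ≈ 260 kPa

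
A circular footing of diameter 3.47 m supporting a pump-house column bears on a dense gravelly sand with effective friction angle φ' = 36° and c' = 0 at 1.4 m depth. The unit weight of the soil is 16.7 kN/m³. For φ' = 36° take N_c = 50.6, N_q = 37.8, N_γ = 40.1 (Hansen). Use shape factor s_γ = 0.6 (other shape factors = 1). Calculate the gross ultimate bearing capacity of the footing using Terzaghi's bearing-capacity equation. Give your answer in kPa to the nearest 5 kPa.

q_ult ≈ 1580 kPa

q = γ·D_f = 16.7 × 1.4 = 23.38 kPa.
q·N_q = 23.38 × 37.8 = 883.76 kPa
0.5·γ·B·N_γ·s_γ = 0.5 × 16.7 × 3.47 × 40.1 × 0.6 = 697.13 kPa
q_ult = 883.76 + 697.13 = 1580.9 kPa.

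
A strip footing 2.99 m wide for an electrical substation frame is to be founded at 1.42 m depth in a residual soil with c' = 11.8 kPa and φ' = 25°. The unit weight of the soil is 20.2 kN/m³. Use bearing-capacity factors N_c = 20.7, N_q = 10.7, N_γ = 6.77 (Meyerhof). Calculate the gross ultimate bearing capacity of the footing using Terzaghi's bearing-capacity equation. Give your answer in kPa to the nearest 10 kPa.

q_ult ≈ 760 kPa

Effective surcharge at the founding depth q = γ·D_f = 20.2 × 1.42 = 28.684 kPa.
q_ult = c·N_c + q·N_q + 0.5·γ·B·N_γ
     = 11.8 × 20.7 + 28.684 × 10.7 + 0.5 × 20.2 × 2.99 × 6.77
     = 244.26 + 306.92 + 204.45 = 755.63 kPa.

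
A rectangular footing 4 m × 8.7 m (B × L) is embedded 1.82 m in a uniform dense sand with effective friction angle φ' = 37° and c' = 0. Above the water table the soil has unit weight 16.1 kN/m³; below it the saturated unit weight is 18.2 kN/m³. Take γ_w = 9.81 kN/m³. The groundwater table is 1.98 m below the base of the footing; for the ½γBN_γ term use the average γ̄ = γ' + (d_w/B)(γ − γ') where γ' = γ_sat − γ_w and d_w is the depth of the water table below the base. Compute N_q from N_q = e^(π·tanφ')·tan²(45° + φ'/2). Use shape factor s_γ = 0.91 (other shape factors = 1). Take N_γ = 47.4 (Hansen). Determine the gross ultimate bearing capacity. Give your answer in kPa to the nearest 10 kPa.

q_ult ≈ 2310 kPa

tan37° = 0.7536, so N_q = e^(π×0.7536)·tan²(63.5°) = 10.669 × 4.023 = 42.92.
Effective surcharge at the founding depth q = γ·D_f = 16.1 × 1.82 = 29.302 kPa.
With d_w = 1.98 m < B, γ̄ = 8.39 + (1.98/4) × (16.1 − 8.39) = 12.206 kN/m³.
q_ult = q·N_q + 0.5·γ·B·N_γ·s_γ
     = 29.302 × 42.92 + 0.5 × 12.206 × 4 × 47.4 × 0.91
     = 1257.6 + 1053 = 2310.7 kPa.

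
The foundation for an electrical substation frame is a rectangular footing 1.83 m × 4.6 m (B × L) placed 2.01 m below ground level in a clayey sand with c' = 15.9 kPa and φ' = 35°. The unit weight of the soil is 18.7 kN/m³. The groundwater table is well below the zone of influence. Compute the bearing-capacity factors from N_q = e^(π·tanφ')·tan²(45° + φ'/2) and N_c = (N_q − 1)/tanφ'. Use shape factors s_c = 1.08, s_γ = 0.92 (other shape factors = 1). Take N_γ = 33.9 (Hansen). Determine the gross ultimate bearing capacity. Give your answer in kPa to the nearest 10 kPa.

tan35° = 0.7002, so N_q = e^(π×0.7002)·tan²(62.5°) = 9.023 × 3.69 = 33.3.
N_c = (33.3 − 1)/tan35° = 46.12.
q = γ·D_f = 18.7 × 2.01 = 37.587 kPa.
c·N_c·s_c = 15.9 × 46.124 × 1.08 = 792.03 kPa
q·N_q = 37.587 × 33.296 = 1251.5 kPa
0.5·γ·B·N_γ·s_γ = 0.5 × 18.7 × 1.83 × 33.9 × 0.92 = 533.64 kPa
q_ult = 792.03 + 1251.5 + 533.64 = 2577.2 kPa.

q_ult ≈ 2580 kPa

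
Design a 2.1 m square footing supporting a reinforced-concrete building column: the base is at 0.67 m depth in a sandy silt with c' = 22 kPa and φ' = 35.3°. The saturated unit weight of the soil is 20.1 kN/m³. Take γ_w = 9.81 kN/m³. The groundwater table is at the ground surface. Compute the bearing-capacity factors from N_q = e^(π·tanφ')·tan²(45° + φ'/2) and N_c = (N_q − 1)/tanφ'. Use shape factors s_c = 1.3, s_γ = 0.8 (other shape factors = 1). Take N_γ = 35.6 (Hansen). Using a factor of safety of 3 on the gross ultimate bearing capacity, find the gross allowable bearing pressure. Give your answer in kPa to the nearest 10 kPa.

N_q = e^(π·tan35.3°)·tan²(62.65°) = 34.57; N_c = (N_q − 1)/tanφ' = 47.41.
With the water table at the surface the whole profile is submerged: γ' = 20.1 − 9.81 = 10.29 kN/m³, so q = γ'·D_f = 6.8943 kPa; the same γ' applies in the ½γBN_γ term.
q_ult = c·N_c·s_c + q·N_q + 0.5·γ·B·N_γ·s_γ
     = 22 × 47.406 × 1.3 + 6.8943 × 34.565 + 0.5 × 10.29 × 2.1 × 35.6 × 0.8
     = 1355.8 + 238.3 + 307.71 = 1901.8 kPa.
q_all = 1901.8 / 3 = 633.94 kPa.

q_all ≈ 630 kPa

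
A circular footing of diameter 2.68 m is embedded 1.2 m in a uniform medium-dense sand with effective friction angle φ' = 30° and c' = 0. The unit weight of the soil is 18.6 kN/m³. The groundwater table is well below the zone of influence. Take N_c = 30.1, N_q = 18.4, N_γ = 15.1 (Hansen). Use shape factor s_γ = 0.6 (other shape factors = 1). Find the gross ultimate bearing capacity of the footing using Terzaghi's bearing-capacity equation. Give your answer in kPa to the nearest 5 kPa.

q_ult ≈ 635 kPa

Overburden at base level: q = 18.6 × 1.2 = 22.32 kPa.
Surcharge term q·N_q = 22.32 × 18.4 = 410.69 kPa; self-weight term 0.5·γ·B·N_γ·s_γ = 0.5 × 18.6 × 2.68 × 15.1 × 0.6 = 225.81 kPa.
q_ult = 410.69 + 225.81 = 636.5 kPa.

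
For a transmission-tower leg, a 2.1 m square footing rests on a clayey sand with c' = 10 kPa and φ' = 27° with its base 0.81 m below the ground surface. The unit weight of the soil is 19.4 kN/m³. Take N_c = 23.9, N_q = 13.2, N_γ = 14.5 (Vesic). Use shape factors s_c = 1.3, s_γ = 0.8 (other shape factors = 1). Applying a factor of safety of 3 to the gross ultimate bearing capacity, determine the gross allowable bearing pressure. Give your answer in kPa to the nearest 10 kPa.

Effective surcharge at the founding depth q = γ·D_f = 19.4 × 0.81 = 15.714 kPa.
q_ult = c·N_c·s_c + q·N_q + 0.5·γ·B·N_γ·s_γ
     = 10 × 23.9 × 1.3 + 15.714 × 13.2 + 0.5 × 19.4 × 2.1 × 14.5 × 0.8
     = 310.7 + 207.42 + 236.29 = 754.42 kPa.
q_all = q_ult / FS = 754.42 / 3 = 251.47 kPa.

q_all ≈ 250 kPa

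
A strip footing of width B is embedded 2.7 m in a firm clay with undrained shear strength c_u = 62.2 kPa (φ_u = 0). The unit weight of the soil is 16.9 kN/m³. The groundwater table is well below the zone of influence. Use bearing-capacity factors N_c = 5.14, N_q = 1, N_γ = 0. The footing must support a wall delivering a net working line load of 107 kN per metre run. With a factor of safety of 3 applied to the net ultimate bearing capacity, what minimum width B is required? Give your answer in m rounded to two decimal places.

B = 1.00 m

Effective surcharge at the founding depth q = γ·D_f = 16.9 × 2.7 = 45.63 kPa.
q_ult = c·N_c + q·N_q
     = 62.2 × 5.14 + 45.63 × 1
     = 319.71 + 45.63 = 365.34 kPa.
For φ = 0 the ½γBN_γ term vanishes, so q_ult is independent of B. q_net = 365.34 − 45.63 = 319.71 kPa; q_all(net) = 319.71/3 = 106.57 kPa.
Required width B = w / q_all(net) = 107 / 106.57 = 1.004 m.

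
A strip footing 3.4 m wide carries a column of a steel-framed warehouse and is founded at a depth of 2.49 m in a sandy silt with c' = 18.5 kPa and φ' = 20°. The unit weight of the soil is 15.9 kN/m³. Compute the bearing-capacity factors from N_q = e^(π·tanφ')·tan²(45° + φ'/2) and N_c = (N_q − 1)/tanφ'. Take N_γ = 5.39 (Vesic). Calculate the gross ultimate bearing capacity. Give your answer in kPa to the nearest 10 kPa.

tan20° = 0.364, so N_q = e^(π×0.364)·tan²(55°) = 3.138 × 2.04 = 6.4.
N_c = (6.4 − 1)/tan20° = 14.83.
Overburden at base level: q = 15.9 × 2.49 = 39.591 kPa.
Cohesion term c·N_c = 18.5 × 14.835 = 274.44 kPa; surcharge term q·N_q = 39.591 × 6.3994 = 253.36 kPa; self-weight term 0.5·γ·B·N_γ = 0.5 × 15.9 × 3.4 × 5.39 = 145.69 kPa.
q_ult = 274.44 + 253.36 + 145.69 = 673.49 kPa.

q_ult ≈ 670 kPa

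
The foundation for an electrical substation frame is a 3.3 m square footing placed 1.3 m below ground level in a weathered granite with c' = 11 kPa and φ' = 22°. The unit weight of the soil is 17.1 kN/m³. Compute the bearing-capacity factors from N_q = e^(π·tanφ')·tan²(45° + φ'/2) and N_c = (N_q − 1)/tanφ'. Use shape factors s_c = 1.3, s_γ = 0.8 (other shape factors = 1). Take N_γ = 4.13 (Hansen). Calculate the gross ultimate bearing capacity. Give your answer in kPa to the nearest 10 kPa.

tan22° = 0.404, so N_q = e^(π×0.404)·tan²(56°) = 3.558 × 2.198 = 7.82.
N_c = (7.82 − 1)/tan22° = 16.88.
q = γ·D_f = 17.1 × 1.3 = 22.23 kPa.
c·N_c·s_c = 11 × 16.883 × 1.3 = 241.42 kPa
q·N_q = 22.23 × 7.8211 = 173.86 kPa
0.5·γ·B·N_γ·s_γ = 0.5 × 17.1 × 3.3 × 4.13 × 0.8 = 93.222 kPa
q_ult = 241.42 + 173.86 + 93.222 = 508.51 kPa.

q_ult ≈ 510 kPa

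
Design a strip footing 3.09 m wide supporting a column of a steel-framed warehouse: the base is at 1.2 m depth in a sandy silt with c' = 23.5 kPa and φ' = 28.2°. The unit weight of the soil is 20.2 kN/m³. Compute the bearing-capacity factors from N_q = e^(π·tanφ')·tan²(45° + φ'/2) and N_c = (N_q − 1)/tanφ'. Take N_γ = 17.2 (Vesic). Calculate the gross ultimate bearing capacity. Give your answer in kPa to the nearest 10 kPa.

tan28.2° = 0.5362, so N_q = e^(π×0.5362)·tan²(59.1°) = 5.39 × 2.792 = 15.05.
N_c = (15.05 − 1)/tan28.2° = 26.2.
Overburden at base level: q = 20.2 × 1.2 = 24.24 kPa.
Cohesion term c·N_c = 23.5 × 26.198 = 615.66 kPa; surcharge term q·N_q = 24.24 × 15.047 = 364.75 kPa; self-weight term 0.5·γ·B·N_γ = 0.5 × 20.2 × 3.09 × 17.2 = 536.79 kPa.
q_ult = 615.66 + 364.75 + 536.79 = 1517.2 kPa.

q_ult ≈ 1520 kPa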